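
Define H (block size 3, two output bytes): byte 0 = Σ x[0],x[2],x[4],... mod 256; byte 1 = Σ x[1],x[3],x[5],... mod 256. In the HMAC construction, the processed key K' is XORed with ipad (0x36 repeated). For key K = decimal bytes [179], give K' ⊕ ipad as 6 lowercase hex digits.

853636

Key decimal bytes [179] = b3 is 1 byte ≤ B = 3; zero-pad to 3 bytes: K' = b3 00 00.
XOR each byte with 0x36: b3⊕36=85, 00⊕36=36, 00⊕36=36.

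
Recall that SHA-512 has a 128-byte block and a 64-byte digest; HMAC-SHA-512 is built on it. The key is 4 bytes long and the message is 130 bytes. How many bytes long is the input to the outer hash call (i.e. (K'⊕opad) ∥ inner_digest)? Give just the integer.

Key is 4 ≤ 128 bytes, zero-padded: |K'| = 128.
Outer input = (K'⊕opad) ∥ H(inner) → 128 + 64 = 192 bytes.

192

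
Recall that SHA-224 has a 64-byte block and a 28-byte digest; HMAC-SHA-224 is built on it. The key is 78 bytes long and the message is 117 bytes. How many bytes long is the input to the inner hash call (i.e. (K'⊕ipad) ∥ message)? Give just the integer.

Key is 78 > 64 bytes, so it is hashed to 28 bytes then zero-padded to 64: |K'| = 64.
Inner input = (K'⊕ipad) ∥ m → 64 + 117 = 181 bytes.

181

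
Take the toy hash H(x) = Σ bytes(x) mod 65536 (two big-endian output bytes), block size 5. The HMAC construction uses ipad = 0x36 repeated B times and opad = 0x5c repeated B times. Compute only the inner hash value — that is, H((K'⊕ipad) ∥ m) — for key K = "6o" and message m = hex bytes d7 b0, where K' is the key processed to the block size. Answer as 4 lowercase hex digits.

0282

Key "6o" = 36 6f is 2 bytes ≤ B = 5; zero-pad to 5 bytes: K' = 36 6f 00 00 00.
K' ⊕ ipad = 00 59 36 36 36.
Inner input = 00 59 36 36 36 ∥ d7 b0.
Inner hash: sum = 0+89+54+54+54+215+176 = 642 → 02 82.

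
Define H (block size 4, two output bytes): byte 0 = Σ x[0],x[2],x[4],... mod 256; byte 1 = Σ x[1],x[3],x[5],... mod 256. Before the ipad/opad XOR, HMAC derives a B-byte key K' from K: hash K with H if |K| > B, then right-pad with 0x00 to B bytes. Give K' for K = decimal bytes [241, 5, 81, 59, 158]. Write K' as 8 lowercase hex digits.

|K| = 5 > B = 4, so first hash the key.
H(K): even-index sum = 480 mod 256 = 224; odd-index sum = 64 mod 256 = 64 → e0 40.
Zero-pad H(K) = e0 40 to 4 bytes: K' = e0 40 00 00.

e0400000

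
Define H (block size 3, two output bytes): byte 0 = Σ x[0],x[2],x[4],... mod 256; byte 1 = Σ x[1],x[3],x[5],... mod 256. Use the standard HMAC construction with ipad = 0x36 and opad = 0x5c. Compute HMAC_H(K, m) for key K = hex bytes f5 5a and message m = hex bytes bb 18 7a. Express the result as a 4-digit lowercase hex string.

Key hex bytes f5 5a is 2 bytes ≤ B = 3; zero-pad to 3 bytes: K' = f5 5a 00.
K' ⊕ ipad = c3 6c 36.  K' ⊕ opad = a9 06 5c.
Inner input = (K'⊕ipad) ∥ m = c3 6c 36 ∥ bb 18 7a.
Inner hash: even-index sum = 273 mod 256 = 17; odd-index sum = 417 mod 256 = 161 → 11 a1.
Outer input = (K'⊕opad) ∥ inner = a9 06 5c ∥ 11 a1.
Outer hash (tag): even-index sum = 422 mod 256 = 166; odd-index sum = 23 mod 256 = 23 → a6 17.

a617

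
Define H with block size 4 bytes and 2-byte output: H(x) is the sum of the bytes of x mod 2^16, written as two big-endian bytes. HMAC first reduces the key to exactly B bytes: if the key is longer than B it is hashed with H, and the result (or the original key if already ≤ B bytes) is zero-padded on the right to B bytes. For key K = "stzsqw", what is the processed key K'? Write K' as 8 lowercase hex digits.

|K| = 6 > B = 4, so first hash the key.
H(K): sum = 115+116+122+115+113+119 = 700 → 02 bc.
Zero-pad H(K) = 02 bc to 4 bytes: K' = 02 bc 00 00.

02bc0000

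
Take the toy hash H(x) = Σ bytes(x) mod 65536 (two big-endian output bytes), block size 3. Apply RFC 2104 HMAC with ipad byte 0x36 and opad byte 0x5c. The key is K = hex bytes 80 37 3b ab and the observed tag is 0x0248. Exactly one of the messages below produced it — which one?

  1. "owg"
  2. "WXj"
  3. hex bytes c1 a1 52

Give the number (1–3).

3

Key hex bytes 80 37 3b ab is 4 bytes > B = 3, so hash it first: H(key) = 01 9d, then zero-pad to 3 bytes: K' = 01 9d 00.
K' ⊕ ipad = 37 ab 36; K' ⊕ opad = 5d c1 5c.
m1: inner = H(37 ab 36 6f 77 67) = 02 65; tag = H(5d c1 5c 02 65) = 01e1
m2: inner = H(37 ab 36 57 58 6a) = 02 31; tag = H(5d c1 5c 02 31) = 01ad
m3: inner = H(37 ab 36 c1 a1 52) = 02 cc; tag = H(5d c1 5c 02 cc) = 0248 ← matches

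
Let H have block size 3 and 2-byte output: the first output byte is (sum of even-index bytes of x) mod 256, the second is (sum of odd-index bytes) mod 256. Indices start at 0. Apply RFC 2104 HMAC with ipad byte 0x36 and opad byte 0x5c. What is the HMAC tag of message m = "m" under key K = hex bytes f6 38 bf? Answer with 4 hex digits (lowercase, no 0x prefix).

08ad

Key hex bytes f6 38 bf is exactly B = 3 bytes: K' = f6 38 bf.
K' ⊕ ipad = c0 0e 89.  K' ⊕ opad = aa 64 e3.
Inner input = (K'⊕ipad) ∥ m = c0 0e 89 ∥ 6d.
Inner hash: even-index sum = 329 mod 256 = 73; odd-index sum = 123 mod 256 = 123 → 49 7b.
Outer input = (K'⊕opad) ∥ inner = aa 64 e3 ∥ 49 7b.
Outer hash (tag): even-index sum = 520 mod 256 = 8; odd-index sum = 173 mod 256 = 173 → 08 ad.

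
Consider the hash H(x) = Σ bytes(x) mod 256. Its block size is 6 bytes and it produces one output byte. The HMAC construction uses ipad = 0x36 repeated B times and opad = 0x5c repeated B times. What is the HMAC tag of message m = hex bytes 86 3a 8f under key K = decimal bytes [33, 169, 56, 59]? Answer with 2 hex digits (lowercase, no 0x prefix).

81

Key decimal bytes [33, 169, 56, 59] = 21 a9 38 3b is 4 bytes ≤ B = 6; zero-pad to 6 bytes: K' = 21 a9 38 3b 00 00.
K' ⊕ ipad = 17 9f 0e 0d 36 36.  K' ⊕ opad = 7d f5 64 67 5c 5c.
Inner input = (K'⊕ipad) ∥ m = 17 9f 0e 0d 36 36 ∥ 86 3a 8f.
Inner hash: sum = 23+159+14+13+54+54+134+58+143 = 652; mod 256 = 140 → 8c.
Outer input = (K'⊕opad) ∥ inner = 7d f5 64 67 5c 5c ∥ 8c.
Outer hash (tag): sum = 125+245+100+103+92+92+140 = 897; mod 256 = 129 → 81.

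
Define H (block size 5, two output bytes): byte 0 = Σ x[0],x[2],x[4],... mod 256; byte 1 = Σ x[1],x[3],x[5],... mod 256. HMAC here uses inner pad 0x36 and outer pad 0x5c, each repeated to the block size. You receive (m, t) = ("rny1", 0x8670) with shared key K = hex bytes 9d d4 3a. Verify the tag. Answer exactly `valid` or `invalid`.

valid

Key hex bytes 9d d4 3a is 3 bytes ≤ B = 5; zero-pad to 5 bytes: K' = 9d d4 3a 00 00.
K' ⊕ ipad = ab e2 0c 36 36; K' ⊕ opad = c1 88 66 5c 5c.
Inner hash: even-index sum = 396 mod 256 = 140; odd-index sum = 515 mod 256 = 3 → 8c 03.
Outer hash (recomputed tag): even-index sum = 390 mod 256 = 134; odd-index sum = 368 mod 256 = 112 → 86 70.
Recomputed tag = 8670; claimed = 8670 → match.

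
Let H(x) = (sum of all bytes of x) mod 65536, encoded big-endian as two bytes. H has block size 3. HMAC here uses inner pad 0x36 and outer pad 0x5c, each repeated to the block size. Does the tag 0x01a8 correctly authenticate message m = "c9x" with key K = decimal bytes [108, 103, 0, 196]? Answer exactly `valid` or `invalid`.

valid

Key decimal bytes [108, 103, 0, 196] = 6c 67 00 c4 is 4 bytes > B = 3, so hash it first: H(key) = 01 97, then zero-pad to 3 bytes: K' = 01 97 00.
K' ⊕ ipad = 37 a1 36; K' ⊕ opad = 5d cb 5c.
Inner hash: sum = 55+161+54+99+57+120 = 546 → 02 22.
Outer hash (recomputed tag): sum = 93+203+92+2+34 = 424 → 01 a8.
Recomputed tag = 01a8; claimed = 01a8 → match.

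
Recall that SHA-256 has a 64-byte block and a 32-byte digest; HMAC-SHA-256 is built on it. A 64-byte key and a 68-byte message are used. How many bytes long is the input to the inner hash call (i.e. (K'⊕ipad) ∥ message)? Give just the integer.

132

Key is 64 ≤ 64 bytes, zero-padded: |K'| = 64.
Inner input = (K'⊕ipad) ∥ m → 64 + 68 = 132 bytes.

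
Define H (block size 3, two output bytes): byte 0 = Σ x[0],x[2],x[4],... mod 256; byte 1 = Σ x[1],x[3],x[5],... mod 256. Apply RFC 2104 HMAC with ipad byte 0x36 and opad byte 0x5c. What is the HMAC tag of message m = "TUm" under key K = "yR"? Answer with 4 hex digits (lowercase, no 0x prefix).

a6e8

Key "yR" = 79 52 is 2 bytes ≤ B = 3; zero-pad to 3 bytes: K' = 79 52 00.
K' ⊕ ipad = 4f 64 36.  K' ⊕ opad = 25 0e 5c.
Inner input = (K'⊕ipad) ∥ m = 4f 64 36 ∥ 54 55 6d.
Inner hash: even-index sum = 218 mod 256 = 218; odd-index sum = 293 mod 256 = 37 → da 25.
Outer input = (K'⊕opad) ∥ inner = 25 0e 5c ∥ da 25.
Outer hash (tag): even-index sum = 166 mod 256 = 166; odd-index sum = 232 mod 256 = 232 → a6 e8.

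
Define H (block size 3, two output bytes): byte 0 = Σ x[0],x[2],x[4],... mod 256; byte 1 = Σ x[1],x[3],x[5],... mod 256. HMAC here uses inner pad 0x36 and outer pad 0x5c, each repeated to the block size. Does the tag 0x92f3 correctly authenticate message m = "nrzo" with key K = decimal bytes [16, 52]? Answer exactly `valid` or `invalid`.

invalid

Key decimal bytes [16, 52] = 10 34 is 2 bytes ≤ B = 3; zero-pad to 3 bytes: K' = 10 34 00.
K' ⊕ ipad = 26 02 36; K' ⊕ opad = 4c 68 5c.
Inner hash: even-index sum = 317 mod 256 = 61; odd-index sum = 234 mod 256 = 234 → 3d ea.
Outer hash (recomputed tag): even-index sum = 402 mod 256 = 146; odd-index sum = 165 mod 256 = 165 → 92 a5.
Recomputed tag = 92a5; claimed = 92f3 → mismatch.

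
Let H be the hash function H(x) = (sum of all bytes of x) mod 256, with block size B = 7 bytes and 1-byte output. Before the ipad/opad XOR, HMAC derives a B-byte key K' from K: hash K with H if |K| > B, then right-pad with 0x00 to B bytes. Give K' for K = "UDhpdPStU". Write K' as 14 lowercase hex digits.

41000000000000

|K| = 9 > B = 7, so first hash the key.
H(K): sum = 85+68+104+112+100+80+83+116+85 = 833; mod 256 = 65 → 41.
Zero-pad H(K) = 41 to 7 bytes: K' = 41 00 00 00 00 00 00.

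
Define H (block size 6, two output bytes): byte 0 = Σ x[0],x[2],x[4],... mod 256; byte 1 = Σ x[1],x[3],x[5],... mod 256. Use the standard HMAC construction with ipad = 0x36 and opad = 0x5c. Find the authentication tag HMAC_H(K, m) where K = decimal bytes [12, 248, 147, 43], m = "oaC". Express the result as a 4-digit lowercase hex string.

42f9

Key decimal bytes [12, 248, 147, 43] = 0c f8 93 2b is 4 bytes ≤ B = 6; zero-pad to 6 bytes: K' = 0c f8 93 2b 00 00.
K' ⊕ ipad = 3a ce a5 1d 36 36.  K' ⊕ opad = 50 a4 cf 77 5c 5c.
Inner input = (K'⊕ipad) ∥ m = 3a ce a5 1d 36 36 ∥ 6f 61 43.
Inner hash: even-index sum = 455 mod 256 = 199; odd-index sum = 386 mod 256 = 130 → c7 82.
Outer input = (K'⊕opad) ∥ inner = 50 a4 cf 77 5c 5c ∥ c7 82.
Outer hash (tag): even-index sum = 578 mod 256 = 66; odd-index sum = 505 mod 256 = 249 → 42 f9.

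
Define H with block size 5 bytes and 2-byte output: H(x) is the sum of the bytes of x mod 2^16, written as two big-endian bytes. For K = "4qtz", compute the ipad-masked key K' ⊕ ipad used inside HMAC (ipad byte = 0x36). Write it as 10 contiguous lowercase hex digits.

Key "4qtz" = 34 71 74 7a is 4 bytes ≤ B = 5; zero-pad to 5 bytes: K' = 34 71 74 7a 00.
XOR each byte with 0x36: 34⊕36=02, 71⊕36=47, 74⊕36=42, 7a⊕36=4c, 00⊕36=36.

0247424c36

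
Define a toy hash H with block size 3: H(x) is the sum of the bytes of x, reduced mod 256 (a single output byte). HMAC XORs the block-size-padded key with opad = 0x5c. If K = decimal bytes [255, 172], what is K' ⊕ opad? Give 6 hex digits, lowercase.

Key decimal bytes [255, 172] = ff ac is 2 bytes ≤ B = 3; zero-pad to 3 bytes: K' = ff ac 00.
XOR each byte with 0x5c: ff⊕5c=a3, ac⊕5c=f0, 00⊕5c=5c.

a3f05c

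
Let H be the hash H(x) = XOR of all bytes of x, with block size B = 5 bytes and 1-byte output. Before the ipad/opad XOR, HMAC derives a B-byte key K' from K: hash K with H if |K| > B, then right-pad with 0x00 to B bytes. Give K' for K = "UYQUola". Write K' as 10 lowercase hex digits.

6a00000000

|K| = 7 > B = 5, so first hash the key.
H(K): XOR 55⊕59⊕51⊕55⊕6f⊕6c⊕61 = 6a.
Zero-pad H(K) = 6a to 5 bytes: K' = 6a 00 00 00 00.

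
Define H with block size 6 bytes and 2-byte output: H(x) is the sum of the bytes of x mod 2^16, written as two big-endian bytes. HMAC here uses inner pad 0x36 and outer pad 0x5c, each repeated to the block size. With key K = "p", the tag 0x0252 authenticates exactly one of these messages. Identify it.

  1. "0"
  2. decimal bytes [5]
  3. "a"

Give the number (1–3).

2

Key "p" = 70 is 1 byte ≤ B = 6; zero-pad to 6 bytes: K' = 70 00 00 00 00 00.
K' ⊕ ipad = 46 36 36 36 36 36; K' ⊕ opad = 2c 5c 5c 5c 5c 5c.
m1: inner = H(46 36 36 36 36 36 30) = 01 84; tag = H(2c 5c 5c 5c 5c 5c 01 84) = 027d
m2: inner = H(46 36 36 36 36 36 05) = 01 59; tag = H(2c 5c 5c 5c 5c 5c 01 59) = 0252 ← matches
m3: inner = H(46 36 36 36 36 36 61) = 01 b5; tag = H(2c 5c 5c 5c 5c 5c 01 b5) = 02ae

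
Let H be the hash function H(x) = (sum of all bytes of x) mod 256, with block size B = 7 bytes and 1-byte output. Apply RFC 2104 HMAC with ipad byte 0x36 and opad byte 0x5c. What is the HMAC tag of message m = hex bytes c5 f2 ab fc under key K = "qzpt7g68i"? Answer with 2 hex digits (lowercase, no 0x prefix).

Key "qzpt7g68i" = 71 7a 70 74 37 67 36 38 69 is 9 bytes > B = 7, so hash it first: H(key) = 44, then zero-pad to 7 bytes: K' = 44 00 00 00 00 00 00.
K' ⊕ ipad = 72 36 36 36 36 36 36.  K' ⊕ opad = 18 5c 5c 5c 5c 5c 5c.
Inner input = (K'⊕ipad) ∥ m = 72 36 36 36 36 36 36 ∥ c5 f2 ab fc.
Inner hash: sum = 114+54+54+54+54+54+54+197+242+171+252 = 1300; mod 256 = 20 → 14.
Outer input = (K'⊕opad) ∥ inner = 18 5c 5c 5c 5c 5c 5c ∥ 14.
Outer hash (tag): sum = 24+92+92+92+92+92+92+20 = 596; mod 256 = 84 → 54.

54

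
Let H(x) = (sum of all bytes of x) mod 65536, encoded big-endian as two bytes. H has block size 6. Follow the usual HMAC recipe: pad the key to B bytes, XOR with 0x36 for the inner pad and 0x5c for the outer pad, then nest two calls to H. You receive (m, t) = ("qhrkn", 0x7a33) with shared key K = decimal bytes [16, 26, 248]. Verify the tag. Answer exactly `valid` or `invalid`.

invalid

Key decimal bytes [16, 26, 248] = 10 1a f8 is 3 bytes ≤ B = 6; zero-pad to 6 bytes: K' = 10 1a f8 00 00 00.
K' ⊕ ipad = 26 2c ce 36 36 36; K' ⊕ opad = 4c 46 a4 5c 5c 5c.
Inner hash: sum = 38+44+206+54+54+54+113+104+114+107+110 = 998 → 03 e6.
Outer hash (recomputed tag): sum = 76+70+164+92+92+92+3+230 = 819 → 03 33.
Recomputed tag = 0333; claimed = 7a33 → mismatch.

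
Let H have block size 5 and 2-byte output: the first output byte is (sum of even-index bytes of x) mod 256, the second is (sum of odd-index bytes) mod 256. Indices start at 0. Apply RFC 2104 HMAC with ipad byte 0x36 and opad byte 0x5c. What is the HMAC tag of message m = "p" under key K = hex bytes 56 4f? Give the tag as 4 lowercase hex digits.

Key hex bytes 56 4f is 2 bytes ≤ B = 5; zero-pad to 5 bytes: K' = 56 4f 00 00 00.
K' ⊕ ipad = 60 79 36 36 36.  K' ⊕ opad = 0a 13 5c 5c 5c.
Inner input = (K'⊕ipad) ∥ m = 60 79 36 36 36 ∥ 70.
Inner hash: even-index sum = 204 mod 256 = 204; odd-index sum = 287 mod 256 = 31 → cc 1f.
Outer input = (K'⊕opad) ∥ inner = 0a 13 5c 5c 5c ∥ cc 1f.
Outer hash (tag): even-index sum = 225 mod 256 = 225; odd-index sum = 315 mod 256 = 59 → e1 3b.

e13b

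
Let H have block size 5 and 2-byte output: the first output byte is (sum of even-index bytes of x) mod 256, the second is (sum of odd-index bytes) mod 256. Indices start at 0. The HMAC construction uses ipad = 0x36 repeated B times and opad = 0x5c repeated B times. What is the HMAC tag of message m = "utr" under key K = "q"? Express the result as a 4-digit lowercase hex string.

38df

Key "q" = 71 is 1 byte ≤ B = 5; zero-pad to 5 bytes: K' = 71 00 00 00 00.
K' ⊕ ipad = 47 36 36 36 36.  K' ⊕ opad = 2d 5c 5c 5c 5c.
Inner input = (K'⊕ipad) ∥ m = 47 36 36 36 36 ∥ 75 74 72.
Inner hash: even-index sum = 295 mod 256 = 39; odd-index sum = 339 mod 256 = 83 → 27 53.
Outer input = (K'⊕opad) ∥ inner = 2d 5c 5c 5c 5c ∥ 27 53.
Outer hash (tag): even-index sum = 312 mod 256 = 56; odd-index sum = 223 mod 256 = 223 → 38 df.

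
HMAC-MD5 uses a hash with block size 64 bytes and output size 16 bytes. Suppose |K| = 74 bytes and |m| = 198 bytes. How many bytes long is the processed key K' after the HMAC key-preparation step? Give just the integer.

64

Key is 74 > 64 bytes, so it is hashed to 16 bytes then zero-padded to 64: |K'| = 64.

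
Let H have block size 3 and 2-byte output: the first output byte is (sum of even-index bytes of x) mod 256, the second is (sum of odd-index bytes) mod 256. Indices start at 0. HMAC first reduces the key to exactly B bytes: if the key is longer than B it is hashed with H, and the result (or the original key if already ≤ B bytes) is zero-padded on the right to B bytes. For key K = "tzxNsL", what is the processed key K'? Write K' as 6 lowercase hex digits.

|K| = 6 > B = 3, so first hash the key.
H(K): even-index sum = 351 mod 256 = 95; odd-index sum = 276 mod 256 = 20 → 5f 14.
Zero-pad H(K) = 5f 14 to 3 bytes: K' = 5f 14 00.

5f1400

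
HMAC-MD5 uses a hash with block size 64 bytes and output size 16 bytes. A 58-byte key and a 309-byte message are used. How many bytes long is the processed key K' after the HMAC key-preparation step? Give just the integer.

64

Key is 58 ≤ 64 bytes, zero-padded: |K'| = 64.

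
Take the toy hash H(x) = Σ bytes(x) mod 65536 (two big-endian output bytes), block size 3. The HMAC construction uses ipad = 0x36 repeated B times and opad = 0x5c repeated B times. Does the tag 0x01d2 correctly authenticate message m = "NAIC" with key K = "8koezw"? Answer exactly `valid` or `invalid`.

Key "8koezw" = 38 6b 6f 65 7a 77 is 6 bytes > B = 3, so hash it first: H(key) = 02 68, then zero-pad to 3 bytes: K' = 02 68 00.
K' ⊕ ipad = 34 5e 36; K' ⊕ opad = 5e 34 5c.
Inner hash: sum = 52+94+54+78+65+73+67 = 483 → 01 e3.
Outer hash (recomputed tag): sum = 94+52+92+1+227 = 466 → 01 d2.
Recomputed tag = 01d2; claimed = 01d2 → match.

valid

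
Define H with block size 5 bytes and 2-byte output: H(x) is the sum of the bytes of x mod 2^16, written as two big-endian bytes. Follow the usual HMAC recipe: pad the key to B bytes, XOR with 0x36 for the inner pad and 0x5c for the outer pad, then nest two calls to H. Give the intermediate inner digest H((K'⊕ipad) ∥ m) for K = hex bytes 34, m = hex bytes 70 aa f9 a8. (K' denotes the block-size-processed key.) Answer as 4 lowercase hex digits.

0395

Key hex bytes 34 is 1 byte ≤ B = 5; zero-pad to 5 bytes: K' = 34 00 00 00 00.
K' ⊕ ipad = 02 36 36 36 36.
Inner input = 02 36 36 36 36 ∥ 70 aa f9 a8.
Inner hash: sum = 2+54+54+54+54+112+170+249+168 = 917 → 03 95.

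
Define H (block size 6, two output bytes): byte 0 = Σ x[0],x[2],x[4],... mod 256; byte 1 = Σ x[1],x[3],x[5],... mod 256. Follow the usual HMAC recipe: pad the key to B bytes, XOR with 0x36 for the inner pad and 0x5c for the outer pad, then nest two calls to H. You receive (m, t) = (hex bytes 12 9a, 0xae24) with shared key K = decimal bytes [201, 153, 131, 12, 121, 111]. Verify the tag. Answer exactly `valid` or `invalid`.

Key decimal bytes [201, 153, 131, 12, 121, 111] = c9 99 83 0c 79 6f is exactly B = 6 bytes: K' = c9 99 83 0c 79 6f.
K' ⊕ ipad = ff af b5 3a 4f 59; K' ⊕ opad = 95 c5 df 50 25 33.
Inner hash: even-index sum = 533 mod 256 = 21; odd-index sum = 476 mod 256 = 220 → 15 dc.
Outer hash (recomputed tag): even-index sum = 430 mod 256 = 174; odd-index sum = 548 mod 256 = 36 → ae 24.
Recomputed tag = ae24; claimed = ae24 → match.

valid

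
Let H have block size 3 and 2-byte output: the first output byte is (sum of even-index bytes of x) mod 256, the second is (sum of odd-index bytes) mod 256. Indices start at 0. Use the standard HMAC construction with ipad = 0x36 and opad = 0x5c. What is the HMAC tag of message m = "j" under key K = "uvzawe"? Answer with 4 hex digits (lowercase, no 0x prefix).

0ae6

Key "uvzawe" = 75 76 7a 61 77 65 is 6 bytes > B = 3, so hash it first: H(key) = 66 3c, then zero-pad to 3 bytes: K' = 66 3c 00.
K' ⊕ ipad = 50 0a 36.  K' ⊕ opad = 3a 60 5c.
Inner input = (K'⊕ipad) ∥ m = 50 0a 36 ∥ 6a.
Inner hash: even-index sum = 134 mod 256 = 134; odd-index sum = 116 mod 256 = 116 → 86 74.
Outer input = (K'⊕opad) ∥ inner = 3a 60 5c ∥ 86 74.
Outer hash (tag): even-index sum = 266 mod 256 = 10; odd-index sum = 230 mod 256 = 230 → 0a e6.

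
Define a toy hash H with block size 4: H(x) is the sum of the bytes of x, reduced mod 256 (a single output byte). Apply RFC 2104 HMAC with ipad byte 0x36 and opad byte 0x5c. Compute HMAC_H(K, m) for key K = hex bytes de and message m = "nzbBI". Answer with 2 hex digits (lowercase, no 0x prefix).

Key hex bytes de is 1 byte ≤ B = 4; zero-pad to 4 bytes: K' = de 00 00 00.
K' ⊕ ipad = e8 36 36 36.  K' ⊕ opad = 82 5c 5c 5c.
Inner input = (K'⊕ipad) ∥ m = e8 36 36 36 ∥ 6e 7a 62 42 49.
Inner hash: sum = 232+54+54+54+110+122+98+66+73 = 863; mod 256 = 95 → 5f.
Outer input = (K'⊕opad) ∥ inner = 82 5c 5c 5c ∥ 5f.
Outer hash (tag): sum = 130+92+92+92+95 = 501; mod 256 = 245 → f5.

f5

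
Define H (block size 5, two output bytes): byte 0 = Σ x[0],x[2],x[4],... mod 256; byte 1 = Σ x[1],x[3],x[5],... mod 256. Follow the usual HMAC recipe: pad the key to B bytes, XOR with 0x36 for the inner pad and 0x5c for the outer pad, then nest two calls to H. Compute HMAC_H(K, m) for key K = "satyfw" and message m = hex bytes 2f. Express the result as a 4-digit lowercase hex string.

9550

Key "satyfw" = 73 61 74 79 66 77 is 6 bytes > B = 5, so hash it first: H(key) = 4d 51, then zero-pad to 5 bytes: K' = 4d 51 00 00 00.
K' ⊕ ipad = 7b 67 36 36 36.  K' ⊕ opad = 11 0d 5c 5c 5c.
Inner input = (K'⊕ipad) ∥ m = 7b 67 36 36 36 ∥ 2f.
Inner hash: even-index sum = 231 mod 256 = 231; odd-index sum = 204 mod 256 = 204 → e7 cc.
Outer input = (K'⊕opad) ∥ inner = 11 0d 5c 5c 5c ∥ e7 cc.
Outer hash (tag): even-index sum = 405 mod 256 = 149; odd-index sum = 336 mod 256 = 80 → 95 50.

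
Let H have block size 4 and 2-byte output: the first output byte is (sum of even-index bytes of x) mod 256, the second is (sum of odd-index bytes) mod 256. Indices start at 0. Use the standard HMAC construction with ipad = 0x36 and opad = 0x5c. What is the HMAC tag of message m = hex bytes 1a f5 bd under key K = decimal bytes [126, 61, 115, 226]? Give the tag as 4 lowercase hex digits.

b5f3

Key decimal bytes [126, 61, 115, 226] = 7e 3d 73 e2 is exactly B = 4 bytes: K' = 7e 3d 73 e2.
K' ⊕ ipad = 48 0b 45 d4.  K' ⊕ opad = 22 61 2f be.
Inner input = (K'⊕ipad) ∥ m = 48 0b 45 d4 ∥ 1a f5 bd.
Inner hash: even-index sum = 356 mod 256 = 100; odd-index sum = 468 mod 256 = 212 → 64 d4.
Outer input = (K'⊕opad) ∥ inner = 22 61 2f be ∥ 64 d4.
Outer hash (tag): even-index sum = 181 mod 256 = 181; odd-index sum = 499 mod 256 = 243 → b5 f3.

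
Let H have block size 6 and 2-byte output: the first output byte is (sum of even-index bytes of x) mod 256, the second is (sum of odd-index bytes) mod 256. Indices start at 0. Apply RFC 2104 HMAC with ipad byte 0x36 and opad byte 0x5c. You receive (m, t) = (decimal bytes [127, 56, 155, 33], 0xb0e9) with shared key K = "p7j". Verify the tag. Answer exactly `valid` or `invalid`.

valid

Key "p7j" = 70 37 6a is 3 bytes ≤ B = 6; zero-pad to 6 bytes: K' = 70 37 6a 00 00 00.
K' ⊕ ipad = 46 01 5c 36 36 36; K' ⊕ opad = 2c 6b 36 5c 5c 5c.
Inner hash: even-index sum = 498 mod 256 = 242; odd-index sum = 198 mod 256 = 198 → f2 c6.
Outer hash (recomputed tag): even-index sum = 432 mod 256 = 176; odd-index sum = 489 mod 256 = 233 → b0 e9.
Recomputed tag = b0e9; claimed = b0e9 → match.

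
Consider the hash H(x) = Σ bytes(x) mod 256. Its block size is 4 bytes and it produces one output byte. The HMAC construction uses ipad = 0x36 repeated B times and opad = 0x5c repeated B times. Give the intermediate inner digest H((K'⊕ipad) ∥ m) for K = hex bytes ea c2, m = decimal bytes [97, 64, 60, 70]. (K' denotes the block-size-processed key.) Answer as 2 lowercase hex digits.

Key hex bytes ea c2 is 2 bytes ≤ B = 4; zero-pad to 4 bytes: K' = ea c2 00 00.
K' ⊕ ipad = dc f4 36 36.
Inner input = dc f4 36 36 ∥ 61 40 3c 46.
Inner hash: sum = 220+244+54+54+97+64+60+70 = 863; mod 256 = 95 → 5f.

5f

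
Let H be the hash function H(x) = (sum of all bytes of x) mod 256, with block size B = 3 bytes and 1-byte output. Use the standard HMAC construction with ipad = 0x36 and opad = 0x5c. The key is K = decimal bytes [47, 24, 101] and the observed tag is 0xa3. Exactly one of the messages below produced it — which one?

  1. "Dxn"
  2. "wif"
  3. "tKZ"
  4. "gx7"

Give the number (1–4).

Key decimal bytes [47, 24, 101] = 2f 18 65 is exactly B = 3 bytes: K' = 2f 18 65.
K' ⊕ ipad = 19 2e 53; K' ⊕ opad = 73 44 39.
m1: inner = H(19 2e 53 44 78 6e) = c4; tag = H(73 44 39 c4) = b4
m2: inner = H(19 2e 53 77 69 66) = e0; tag = H(73 44 39 e0) = d0
m3: inner = H(19 2e 53 74 4b 5a) = b3; tag = H(73 44 39 b3) = a3 ← matches
m4: inner = H(19 2e 53 67 78 37) = b0; tag = H(73 44 39 b0) = a0

3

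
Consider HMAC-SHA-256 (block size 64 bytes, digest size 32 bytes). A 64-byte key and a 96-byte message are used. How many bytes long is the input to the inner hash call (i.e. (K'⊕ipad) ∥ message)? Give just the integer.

Key is 64 ≤ 64 bytes, zero-padded: |K'| = 64.
Inner input = (K'⊕ipad) ∥ m → 64 + 96 = 160 bytes.

160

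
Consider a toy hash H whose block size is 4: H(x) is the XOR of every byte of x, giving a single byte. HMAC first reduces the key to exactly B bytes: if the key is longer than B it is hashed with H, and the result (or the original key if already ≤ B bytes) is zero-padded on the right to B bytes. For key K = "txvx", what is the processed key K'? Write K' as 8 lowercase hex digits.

74787678

Key "txvx" = 74 78 76 78 is exactly B = 4 bytes: K' = 74 78 76 78.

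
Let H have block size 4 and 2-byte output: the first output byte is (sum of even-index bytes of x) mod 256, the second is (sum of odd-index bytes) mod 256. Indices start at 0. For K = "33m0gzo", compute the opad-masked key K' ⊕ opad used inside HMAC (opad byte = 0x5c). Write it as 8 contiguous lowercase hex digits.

Key "33m0gzo" = 33 33 6d 30 67 7a 6f is 7 bytes > B = 4, so hash it first: H(key) = 76 dd, then zero-pad to 4 bytes: K' = 76 dd 00 00.
XOR each byte with 0x5c: 76⊕5c=2a, dd⊕5c=81, 00⊕5c=5c, 00⊕5c=5c.

2a815c5c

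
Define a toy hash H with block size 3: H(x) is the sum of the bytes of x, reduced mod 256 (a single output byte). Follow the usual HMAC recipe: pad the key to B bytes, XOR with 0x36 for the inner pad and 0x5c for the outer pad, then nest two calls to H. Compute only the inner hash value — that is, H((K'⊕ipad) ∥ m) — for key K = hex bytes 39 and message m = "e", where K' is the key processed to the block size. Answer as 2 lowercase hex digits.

Key hex bytes 39 is 1 byte ≤ B = 3; zero-pad to 3 bytes: K' = 39 00 00.
K' ⊕ ipad = 0f 36 36.
Inner input = 0f 36 36 ∥ 65.
Inner hash: sum = 15+54+54+101 = 224 → e0.

e0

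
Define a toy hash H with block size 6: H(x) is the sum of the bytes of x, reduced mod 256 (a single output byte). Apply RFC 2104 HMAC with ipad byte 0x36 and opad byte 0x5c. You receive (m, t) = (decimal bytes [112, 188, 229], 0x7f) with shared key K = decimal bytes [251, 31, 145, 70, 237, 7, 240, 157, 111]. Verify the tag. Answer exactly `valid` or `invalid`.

Key decimal bytes [251, 31, 145, 70, 237, 7, 240, 157, 111] = fb 1f 91 46 ed 07 f0 9d 6f is 9 bytes > B = 6, so hash it first: H(key) = e1, then zero-pad to 6 bytes: K' = e1 00 00 00 00 00.
K' ⊕ ipad = d7 36 36 36 36 36; K' ⊕ opad = bd 5c 5c 5c 5c 5c.
Inner hash: sum = 215+54+54+54+54+54+112+188+229 = 1014; mod 256 = 246 → f6.
Outer hash (recomputed tag): sum = 189+92+92+92+92+92+246 = 895; mod 256 = 127 → 7f.
Recomputed tag = 7f; claimed = 7f → match.

valid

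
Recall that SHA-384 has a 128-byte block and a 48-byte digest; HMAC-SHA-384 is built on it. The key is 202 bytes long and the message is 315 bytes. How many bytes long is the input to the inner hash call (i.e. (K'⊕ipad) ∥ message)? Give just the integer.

Key is 202 > 128 bytes, so it is hashed to 48 bytes then zero-padded to 128: |K'| = 128.
Inner input = (K'⊕ipad) ∥ m → 128 + 315 = 443 bytes.

443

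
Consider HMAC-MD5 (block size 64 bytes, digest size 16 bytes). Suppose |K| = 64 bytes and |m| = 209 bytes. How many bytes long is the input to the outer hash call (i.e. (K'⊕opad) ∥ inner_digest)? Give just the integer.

80

Key is 64 ≤ 64 bytes, zero-padded: |K'| = 64.
Outer input = (K'⊕opad) ∥ H(inner) → 64 + 16 = 80 bytes.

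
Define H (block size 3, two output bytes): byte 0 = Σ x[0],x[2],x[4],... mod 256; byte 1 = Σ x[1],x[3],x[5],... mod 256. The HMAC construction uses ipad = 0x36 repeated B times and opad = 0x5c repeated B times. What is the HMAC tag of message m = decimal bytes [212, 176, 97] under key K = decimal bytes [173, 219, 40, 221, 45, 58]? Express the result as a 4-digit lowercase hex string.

b3c8

Key decimal bytes [173, 219, 40, 221, 45, 58] = ad db 28 dd 2d 3a is 6 bytes > B = 3, so hash it first: H(key) = 02 f2, then zero-pad to 3 bytes: K' = 02 f2 00.
K' ⊕ ipad = 34 c4 36.  K' ⊕ opad = 5e ae 5c.
Inner input = (K'⊕ipad) ∥ m = 34 c4 36 ∥ d4 b0 61.
Inner hash: even-index sum = 282 mod 256 = 26; odd-index sum = 505 mod 256 = 249 → 1a f9.
Outer input = (K'⊕opad) ∥ inner = 5e ae 5c ∥ 1a f9.
Outer hash (tag): even-index sum = 435 mod 256 = 179; odd-index sum = 200 mod 256 = 200 → b3 c8.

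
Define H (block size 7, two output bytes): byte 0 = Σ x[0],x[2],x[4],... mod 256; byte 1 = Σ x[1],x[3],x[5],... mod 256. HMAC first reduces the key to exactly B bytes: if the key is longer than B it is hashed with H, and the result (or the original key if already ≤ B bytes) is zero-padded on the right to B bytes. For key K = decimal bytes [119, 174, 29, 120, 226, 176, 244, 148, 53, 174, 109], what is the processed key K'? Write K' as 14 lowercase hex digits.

0c180000000000

|K| = 11 > B = 7, so first hash the key.
H(K): even-index sum = 780 mod 256 = 12; odd-index sum = 792 mod 256 = 24 → 0c 18.
Zero-pad H(K) = 0c 18 to 7 bytes: K' = 0c 18 00 00 00 00 00.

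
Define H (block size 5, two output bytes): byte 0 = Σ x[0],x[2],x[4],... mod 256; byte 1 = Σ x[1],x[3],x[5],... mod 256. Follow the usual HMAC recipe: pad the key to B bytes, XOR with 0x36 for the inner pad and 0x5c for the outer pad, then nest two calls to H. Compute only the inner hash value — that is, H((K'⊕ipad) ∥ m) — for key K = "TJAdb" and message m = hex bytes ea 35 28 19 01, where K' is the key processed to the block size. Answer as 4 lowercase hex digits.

7be1

Key "TJAdb" = 54 4a 41 64 62 is exactly B = 5 bytes: K' = 54 4a 41 64 62.
K' ⊕ ipad = 62 7c 77 52 54.
Inner input = 62 7c 77 52 54 ∥ ea 35 28 19 01.
Inner hash: even-index sum = 379 mod 256 = 123; odd-index sum = 481 mod 256 = 225 → 7b e1.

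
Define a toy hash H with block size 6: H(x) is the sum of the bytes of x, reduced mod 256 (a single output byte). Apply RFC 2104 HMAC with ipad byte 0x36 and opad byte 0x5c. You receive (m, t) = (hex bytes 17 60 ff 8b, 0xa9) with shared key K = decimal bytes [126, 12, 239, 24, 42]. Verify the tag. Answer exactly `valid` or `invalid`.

invalid

Key decimal bytes [126, 12, 239, 24, 42] = 7e 0c ef 18 2a is 5 bytes ≤ B = 6; zero-pad to 6 bytes: K' = 7e 0c ef 18 2a 00.
K' ⊕ ipad = 48 3a d9 2e 1c 36; K' ⊕ opad = 22 50 b3 44 76 5c.
Inner hash: sum = 72+58+217+46+28+54+23+96+255+139 = 988; mod 256 = 220 → dc.
Outer hash (recomputed tag): sum = 34+80+179+68+118+92+220 = 791; mod 256 = 23 → 17.
Recomputed tag = 17; claimed = a9 → mismatch.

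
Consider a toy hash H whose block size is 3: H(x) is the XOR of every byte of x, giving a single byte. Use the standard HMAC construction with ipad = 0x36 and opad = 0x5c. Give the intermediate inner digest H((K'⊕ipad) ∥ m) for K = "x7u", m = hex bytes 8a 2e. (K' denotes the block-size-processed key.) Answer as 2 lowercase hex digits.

a8

Key "x7u" = 78 37 75 is exactly B = 3 bytes: K' = 78 37 75.
K' ⊕ ipad = 4e 01 43.
Inner input = 4e 01 43 ∥ 8a 2e.
Inner hash: XOR 4e⊕01⊕43⊕8a⊕2e = a8.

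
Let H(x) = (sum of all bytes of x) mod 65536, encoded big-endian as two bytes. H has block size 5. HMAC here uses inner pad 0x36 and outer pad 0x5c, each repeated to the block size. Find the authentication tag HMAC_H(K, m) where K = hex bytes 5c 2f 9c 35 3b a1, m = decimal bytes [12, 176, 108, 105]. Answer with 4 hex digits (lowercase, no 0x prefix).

024d

Key hex bytes 5c 2f 9c 35 3b a1 is 6 bytes > B = 5, so hash it first: H(key) = 02 38, then zero-pad to 5 bytes: K' = 02 38 00 00 00.
K' ⊕ ipad = 34 0e 36 36 36.  K' ⊕ opad = 5e 64 5c 5c 5c.
Inner input = (K'⊕ipad) ∥ m = 34 0e 36 36 36 ∥ 0c b0 6c 69.
Inner hash: sum = 52+14+54+54+54+12+176+108+105 = 629 → 02 75.
Outer input = (K'⊕opad) ∥ inner = 5e 64 5c 5c 5c ∥ 02 75.
Outer hash (tag): sum = 94+100+92+92+92+2+117 = 589 → 02 4d.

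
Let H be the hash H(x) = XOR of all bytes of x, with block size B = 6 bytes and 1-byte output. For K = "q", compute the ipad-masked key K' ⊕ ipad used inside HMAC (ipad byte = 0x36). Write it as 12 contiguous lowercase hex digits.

473636363636

Key "q" = 71 is 1 byte ≤ B = 6; zero-pad to 6 bytes: K' = 71 00 00 00 00 00.
XOR each byte with 0x36: 71⊕36=47, 00⊕36=36, 00⊕36=36, 00⊕36=36, 00⊕36=36, 00⊕36=36.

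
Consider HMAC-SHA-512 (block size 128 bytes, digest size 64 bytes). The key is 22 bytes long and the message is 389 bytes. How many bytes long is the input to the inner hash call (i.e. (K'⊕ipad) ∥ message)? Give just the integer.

Key is 22 ≤ 128 bytes, zero-padded: |K'| = 128.
Inner input = (K'⊕ipad) ∥ m → 128 + 389 = 517 bytes.

517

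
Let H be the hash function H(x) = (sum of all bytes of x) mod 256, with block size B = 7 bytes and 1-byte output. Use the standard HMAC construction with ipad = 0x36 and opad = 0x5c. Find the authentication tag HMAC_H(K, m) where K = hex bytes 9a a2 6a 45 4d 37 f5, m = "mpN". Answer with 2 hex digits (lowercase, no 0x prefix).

Key hex bytes 9a a2 6a 45 4d 37 f5 is exactly B = 7 bytes: K' = 9a a2 6a 45 4d 37 f5.
K' ⊕ ipad = ac 94 5c 73 7b 01 c3.  K' ⊕ opad = c6 fe 36 19 11 6b a9.
Inner input = (K'⊕ipad) ∥ m = ac 94 5c 73 7b 01 c3 ∥ 6d 70 4e.
Inner hash: sum = 172+148+92+115+123+1+195+109+112+78 = 1145; mod 256 = 121 → 79.
Outer input = (K'⊕opad) ∥ inner = c6 fe 36 19 11 6b a9 ∥ 79.
Outer hash (tag): sum = 198+254+54+25+17+107+169+121 = 945; mod 256 = 177 → b1.

b1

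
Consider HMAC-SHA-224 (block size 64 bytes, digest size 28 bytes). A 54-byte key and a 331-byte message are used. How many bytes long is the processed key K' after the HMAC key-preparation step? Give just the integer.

Key is 54 ≤ 64 bytes, zero-padded: |K'| = 64.

64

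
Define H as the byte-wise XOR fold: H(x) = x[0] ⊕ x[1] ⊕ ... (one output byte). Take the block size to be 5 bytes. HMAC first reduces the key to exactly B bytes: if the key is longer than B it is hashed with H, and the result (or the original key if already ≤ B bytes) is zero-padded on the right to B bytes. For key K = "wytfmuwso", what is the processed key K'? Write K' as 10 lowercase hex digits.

|K| = 9 > B = 5, so first hash the key.
H(K): XOR 77⊕79⊕74⊕66⊕6d⊕75⊕77⊕73⊕6f = 6f.
Zero-pad H(K) = 6f to 5 bytes: K' = 6f 00 00 00 00.

6f00000000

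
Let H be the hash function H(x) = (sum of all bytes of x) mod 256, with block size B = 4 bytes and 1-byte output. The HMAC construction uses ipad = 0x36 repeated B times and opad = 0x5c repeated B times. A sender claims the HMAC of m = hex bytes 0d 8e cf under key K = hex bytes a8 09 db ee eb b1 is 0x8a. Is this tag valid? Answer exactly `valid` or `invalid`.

Key hex bytes a8 09 db ee eb b1 is 6 bytes > B = 4, so hash it first: H(key) = 16, then zero-pad to 4 bytes: K' = 16 00 00 00.
K' ⊕ ipad = 20 36 36 36; K' ⊕ opad = 4a 5c 5c 5c.
Inner hash: sum = 32+54+54+54+13+142+207 = 556; mod 256 = 44 → 2c.
Outer hash (recomputed tag): sum = 74+92+92+92+44 = 394; mod 256 = 138 → 8a.
Recomputed tag = 8a; claimed = 8a → match.

valid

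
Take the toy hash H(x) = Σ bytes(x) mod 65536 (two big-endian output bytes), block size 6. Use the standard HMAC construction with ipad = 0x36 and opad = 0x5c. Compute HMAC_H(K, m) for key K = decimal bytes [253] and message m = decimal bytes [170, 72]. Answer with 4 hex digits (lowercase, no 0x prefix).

033a

Key decimal bytes [253] = fd is 1 byte ≤ B = 6; zero-pad to 6 bytes: K' = fd 00 00 00 00 00.
K' ⊕ ipad = cb 36 36 36 36 36.  K' ⊕ opad = a1 5c 5c 5c 5c 5c.
Inner input = (K'⊕ipad) ∥ m = cb 36 36 36 36 36 ∥ aa 48.
Inner hash: sum = 203+54+54+54+54+54+170+72 = 715 → 02 cb.
Outer input = (K'⊕opad) ∥ inner = a1 5c 5c 5c 5c 5c ∥ 02 cb.
Outer hash (tag): sum = 161+92+92+92+92+92+2+203 = 826 → 03 3a.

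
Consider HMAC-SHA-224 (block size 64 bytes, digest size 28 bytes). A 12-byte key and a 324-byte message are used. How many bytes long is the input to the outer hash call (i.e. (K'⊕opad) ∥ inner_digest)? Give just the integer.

92

Key is 12 ≤ 64 bytes, zero-padded: |K'| = 64.
Outer input = (K'⊕opad) ∥ H(inner) → 64 + 28 = 92 bytes.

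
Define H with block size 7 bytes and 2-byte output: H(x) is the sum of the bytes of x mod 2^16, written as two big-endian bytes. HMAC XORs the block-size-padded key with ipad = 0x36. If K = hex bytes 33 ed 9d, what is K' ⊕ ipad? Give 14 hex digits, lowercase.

05dbab36363636

Key hex bytes 33 ed 9d is 3 bytes ≤ B = 7; zero-pad to 7 bytes: K' = 33 ed 9d 00 00 00 00.
XOR each byte with 0x36: 33⊕36=05, ed⊕36=db, 9d⊕36=ab, 00⊕36=36, 00⊕36=36, 00⊕36=36, 00⊕36=36.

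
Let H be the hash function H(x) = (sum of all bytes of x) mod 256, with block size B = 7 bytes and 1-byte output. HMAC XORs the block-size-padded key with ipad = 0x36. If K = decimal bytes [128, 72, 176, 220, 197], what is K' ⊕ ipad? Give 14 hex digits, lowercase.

b67e86eaf33636

Key decimal bytes [128, 72, 176, 220, 197] = 80 48 b0 dc c5 is 5 bytes ≤ B = 7; zero-pad to 7 bytes: K' = 80 48 b0 dc c5 00 00.
XOR each byte with 0x36: 80⊕36=b6, 48⊕36=7e, b0⊕36=86, dc⊕36=ea, c5⊕36=f3, 00⊕36=36, 00⊕36=36.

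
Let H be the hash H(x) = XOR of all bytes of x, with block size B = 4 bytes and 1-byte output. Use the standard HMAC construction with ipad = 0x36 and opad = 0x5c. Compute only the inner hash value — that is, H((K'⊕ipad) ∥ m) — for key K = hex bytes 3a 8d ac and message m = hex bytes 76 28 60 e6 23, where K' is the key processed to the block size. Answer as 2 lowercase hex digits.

Key hex bytes 3a 8d ac is 3 bytes ≤ B = 4; zero-pad to 4 bytes: K' = 3a 8d ac 00.
K' ⊕ ipad = 0c bb 9a 36.
Inner input = 0c bb 9a 36 ∥ 76 28 60 e6 23.
Inner hash: XOR 0c⊕bb⊕9a⊕36⊕76⊕28⊕60⊕e6⊕23 = e0.

e0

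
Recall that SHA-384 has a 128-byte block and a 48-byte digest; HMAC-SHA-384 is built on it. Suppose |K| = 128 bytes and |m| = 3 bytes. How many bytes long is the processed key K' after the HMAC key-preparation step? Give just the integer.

Key is 128 ≤ 128 bytes, zero-padded: |K'| = 128.

128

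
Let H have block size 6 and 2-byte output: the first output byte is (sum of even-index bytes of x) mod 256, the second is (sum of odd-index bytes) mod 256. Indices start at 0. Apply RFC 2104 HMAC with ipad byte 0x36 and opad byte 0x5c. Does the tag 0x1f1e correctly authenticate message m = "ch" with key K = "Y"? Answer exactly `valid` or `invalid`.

invalid

Key "Y" = 59 is 1 byte ≤ B = 6; zero-pad to 6 bytes: K' = 59 00 00 00 00 00.
K' ⊕ ipad = 6f 36 36 36 36 36; K' ⊕ opad = 05 5c 5c 5c 5c 5c.
Inner hash: even-index sum = 318 mod 256 = 62; odd-index sum = 266 mod 256 = 10 → 3e 0a.
Outer hash (recomputed tag): even-index sum = 251 mod 256 = 251; odd-index sum = 286 mod 256 = 30 → fb 1e.
Recomputed tag = fb1e; claimed = 1f1e → mismatch.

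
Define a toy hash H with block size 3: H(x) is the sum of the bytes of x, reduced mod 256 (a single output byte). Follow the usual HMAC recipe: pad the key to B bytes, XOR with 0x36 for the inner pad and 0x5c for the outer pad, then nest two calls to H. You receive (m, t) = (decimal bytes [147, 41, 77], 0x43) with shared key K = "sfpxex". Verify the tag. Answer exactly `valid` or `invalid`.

Key "sfpxex" = 73 66 70 78 65 78 is 6 bytes > B = 3, so hash it first: H(key) = 9e, then zero-pad to 3 bytes: K' = 9e 00 00.
K' ⊕ ipad = a8 36 36; K' ⊕ opad = c2 5c 5c.
Inner hash: sum = 168+54+54+147+41+77 = 541; mod 256 = 29 → 1d.
Outer hash (recomputed tag): sum = 194+92+92+29 = 407; mod 256 = 151 → 97.
Recomputed tag = 97; claimed = 43 → mismatch.

invalid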